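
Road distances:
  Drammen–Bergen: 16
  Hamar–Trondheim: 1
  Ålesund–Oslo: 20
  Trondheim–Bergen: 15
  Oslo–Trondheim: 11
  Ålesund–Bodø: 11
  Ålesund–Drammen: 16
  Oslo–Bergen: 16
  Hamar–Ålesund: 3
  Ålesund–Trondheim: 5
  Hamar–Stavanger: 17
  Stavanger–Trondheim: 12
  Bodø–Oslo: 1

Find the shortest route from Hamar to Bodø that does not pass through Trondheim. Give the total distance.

Routes from Hamar to Bodø avoiding Trondheim:
Hamar→Ålesund→Oslo→Bodø: 3 + 20 + 1 = 24
Hamar→Ålesund→Bodø: 3 + 11 = 14
Hamar→Ålesund→Drammen→Bergen→Oslo→Bodø: 3 + 16 + 16 + 16 + 1 = 52
Shortest: 14.

14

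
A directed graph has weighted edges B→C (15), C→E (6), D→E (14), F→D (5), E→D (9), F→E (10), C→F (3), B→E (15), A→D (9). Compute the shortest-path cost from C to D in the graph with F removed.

Paths from C to D avoiding F:
C→E→D: 6 + 9 = 15
Best route has total 15.

15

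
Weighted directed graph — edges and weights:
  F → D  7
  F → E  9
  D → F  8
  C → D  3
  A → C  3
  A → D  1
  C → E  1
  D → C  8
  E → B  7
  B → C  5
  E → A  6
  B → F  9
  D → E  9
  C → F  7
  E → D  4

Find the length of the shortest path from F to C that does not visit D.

Routes from F to C avoiding D:
F→E→A→C: 9 + 6 + 3 = 18
F→E→B→C: 9 + 7 + 5 = 21
Shortest: 18.

18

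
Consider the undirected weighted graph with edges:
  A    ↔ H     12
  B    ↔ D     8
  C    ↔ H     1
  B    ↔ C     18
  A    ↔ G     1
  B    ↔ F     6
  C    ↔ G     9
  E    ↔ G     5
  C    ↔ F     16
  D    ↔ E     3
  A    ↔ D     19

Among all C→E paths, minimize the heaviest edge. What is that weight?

9

A few of the C→E routes:
C-G-A-D-E: max(9, 1, 19, 3) = 19
C-H-A-G-E: max(1, 12, 1, 5) = 12
C-B-D-E: max(18, 8, 3) = 18
C-B-D-A-G-E: max(18, 8, 19, 1, 5) = 19
C-F-B-D-E: max(16, 6, 8, 3) = 16
C-G-E: max(9, 5) = 9
The minimum achievable maximum is 9.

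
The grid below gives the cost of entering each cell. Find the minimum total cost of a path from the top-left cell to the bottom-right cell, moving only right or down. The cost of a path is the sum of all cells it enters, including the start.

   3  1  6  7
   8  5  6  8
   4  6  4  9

Cheapest: (0,0)→(0,1)→(1,1)→(1,2)→(2,2)→(2,3)
  3 + 1 + 5 + 6 + 4 + 9 = 28
(Top row then right column would cost 34.)

28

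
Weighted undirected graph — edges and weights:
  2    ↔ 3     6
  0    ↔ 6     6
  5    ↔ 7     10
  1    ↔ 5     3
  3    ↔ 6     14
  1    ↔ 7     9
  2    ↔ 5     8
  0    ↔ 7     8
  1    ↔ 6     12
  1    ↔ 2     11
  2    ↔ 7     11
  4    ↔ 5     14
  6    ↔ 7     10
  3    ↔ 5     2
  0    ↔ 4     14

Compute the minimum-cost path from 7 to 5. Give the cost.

10

Comparing a few candidate routes:
7 - 1 - 5: 9 + 3 = 12
7 - 2 - 5: 11 + 8 = 19
7 - 5: 10
Best route has total 10.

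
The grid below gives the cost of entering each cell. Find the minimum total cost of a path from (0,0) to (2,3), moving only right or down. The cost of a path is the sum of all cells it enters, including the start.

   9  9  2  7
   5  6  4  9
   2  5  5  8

34

Best path: [0,0] → [1,0] → [2,0] → [2,1] → [2,2] → [2,3]
Cost: 9 + 5 + 2 + 5 + 5 + 8 = 34
(Top row then right column would cost 44.)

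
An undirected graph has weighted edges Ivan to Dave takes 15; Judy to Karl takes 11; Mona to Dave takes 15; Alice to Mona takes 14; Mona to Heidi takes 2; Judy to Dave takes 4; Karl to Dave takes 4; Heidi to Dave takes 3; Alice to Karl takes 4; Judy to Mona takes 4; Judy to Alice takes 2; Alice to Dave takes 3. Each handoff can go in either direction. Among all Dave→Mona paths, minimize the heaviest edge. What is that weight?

3

Some routes from Dave to Mona:
Dave-Alice-Judy-Mona: max(3, 2, 4) = 4
Dave-Alice-Karl-Judy-Mona: max(3, 4, 11, 4) = 11
Dave-Heidi-Mona: max(3, 2) = 3
Dave-Judy-Mona: max(4, 4) = 4
Dave-Karl-Alice-Judy-Mona: max(4, 4, 2, 4) = 4
The minimum achievable maximum is 3.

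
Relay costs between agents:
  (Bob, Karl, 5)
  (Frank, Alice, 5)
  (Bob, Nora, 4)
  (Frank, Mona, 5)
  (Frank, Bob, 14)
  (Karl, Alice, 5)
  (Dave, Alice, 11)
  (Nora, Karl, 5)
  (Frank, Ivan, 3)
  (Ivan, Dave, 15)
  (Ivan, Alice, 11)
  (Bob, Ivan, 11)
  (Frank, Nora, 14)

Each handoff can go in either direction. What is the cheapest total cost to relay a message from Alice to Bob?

10

A few of the Alice→Bob routes:
Alice -> Karl -> Bob: 5 + 5 = 10
Alice -> Karl -> Nora -> Bob: 5 + 5 + 4 = 14
Alice -> Frank -> Ivan -> Bob: 5 + 3 + 11 = 19
Shortest: 10.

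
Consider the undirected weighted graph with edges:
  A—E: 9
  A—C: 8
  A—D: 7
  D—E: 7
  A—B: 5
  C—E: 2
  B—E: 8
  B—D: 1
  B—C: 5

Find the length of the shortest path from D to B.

1

Comparing a few candidate routes:
D-E-C-B: 7 + 2 + 5 = 14
D-B: 1
D-E-B: 7 + 8 = 15
D-A-C-B: 7 + 8 + 5 = 20
D-A-B: 7 + 5 = 12
Best route has total 1.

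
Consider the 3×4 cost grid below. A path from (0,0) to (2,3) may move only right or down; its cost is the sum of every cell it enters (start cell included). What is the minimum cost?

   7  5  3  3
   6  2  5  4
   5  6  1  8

Best path: (0,0) → (0,1) → (1,1) → (1,2) → (2,2) → (2,3)
Cost: 7 + 5 + 2 + 5 + 1 + 8 = 28
For comparison, the top-then-right route costs 30.

28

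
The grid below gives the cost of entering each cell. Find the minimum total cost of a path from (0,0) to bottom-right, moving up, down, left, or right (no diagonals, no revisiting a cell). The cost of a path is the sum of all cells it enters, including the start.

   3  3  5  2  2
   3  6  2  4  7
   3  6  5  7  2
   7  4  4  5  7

Take r0c0 r0c1 r0c2 r0c3 r0c4 r1c4 r2c4 r3c4 for a total of 3 + 3 + 5 + 2 + 2 + 7 + 2 + 7 = 31.

31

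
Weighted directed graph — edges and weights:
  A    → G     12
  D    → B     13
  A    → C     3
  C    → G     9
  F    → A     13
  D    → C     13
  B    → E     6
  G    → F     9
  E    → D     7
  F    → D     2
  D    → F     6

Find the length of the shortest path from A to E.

Routes from A to E:
A→C→G→F→D→B→E: 3 + 9 + 9 + 2 + 13 + 6 = 42
A→G→F→D→B→E: 12 + 9 + 2 + 13 + 6 = 42
The minimum is 42.

42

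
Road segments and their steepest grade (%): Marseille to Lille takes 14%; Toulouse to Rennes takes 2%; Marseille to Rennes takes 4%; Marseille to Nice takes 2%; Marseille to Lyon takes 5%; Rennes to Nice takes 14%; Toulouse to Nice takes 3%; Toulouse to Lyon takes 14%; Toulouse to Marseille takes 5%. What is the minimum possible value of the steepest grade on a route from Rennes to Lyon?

A few of the Rennes→Lyon routes:
Rennes -> Toulouse -> Marseille -> Lyon: max(2, 5, 5) = 5
Rennes -> Marseille -> Lyon: max(4, 5) = 5
Rennes -> Nice -> Toulouse -> Lyon: max(14, 3, 14) = 14
Rennes -> Toulouse -> Nice -> Marseille -> Lyon: max(2, 3, 2, 5) = 5
Rennes -> Nice -> Toulouse -> Marseille -> Lyon: max(14, 3, 5, 5) = 14
Smallest bottleneck: 5%.

5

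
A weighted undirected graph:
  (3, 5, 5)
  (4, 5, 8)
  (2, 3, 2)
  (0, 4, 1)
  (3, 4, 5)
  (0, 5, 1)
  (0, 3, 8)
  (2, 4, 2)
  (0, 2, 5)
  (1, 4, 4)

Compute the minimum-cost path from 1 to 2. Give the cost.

6

Checking several routes:
1→4→3→2: 4 + 5 + 2 = 11
1→4→0→5→3→2: 4 + 1 + 1 + 5 + 2 = 13
1→4→5→0→2: 4 + 8 + 1 + 5 = 18
1→4→0→2: 4 + 1 + 5 = 10
1→4→2: 4 + 2 = 6
1→4→0→3→2: 4 + 1 + 8 + 2 = 15
Best route has total 6.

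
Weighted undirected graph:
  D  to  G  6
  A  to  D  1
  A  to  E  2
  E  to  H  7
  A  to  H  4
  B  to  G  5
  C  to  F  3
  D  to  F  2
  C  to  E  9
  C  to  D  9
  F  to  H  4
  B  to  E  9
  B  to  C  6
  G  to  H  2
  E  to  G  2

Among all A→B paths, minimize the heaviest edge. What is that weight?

Some routes from A to B:
A-H-G-B: max(4, 2, 5) = 5
A-D-G-B: max(1, 6, 5) = 6
A-E-G-B: max(2, 2, 5) = 5
A-D-G-H-F-C-B: max(1, 6, 2, 4, 3, 6) = 6
A-D-F-H-G-B: max(1, 2, 4, 2, 5) = 5
Best route has worst link 5.

5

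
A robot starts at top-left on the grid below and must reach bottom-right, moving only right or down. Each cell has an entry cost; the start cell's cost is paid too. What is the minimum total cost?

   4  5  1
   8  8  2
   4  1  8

Path (0,0) -> (0,1) -> (0,2) -> (1,2) -> (2,2): 4 + 5 + 1 + 2 + 8 = 20.

20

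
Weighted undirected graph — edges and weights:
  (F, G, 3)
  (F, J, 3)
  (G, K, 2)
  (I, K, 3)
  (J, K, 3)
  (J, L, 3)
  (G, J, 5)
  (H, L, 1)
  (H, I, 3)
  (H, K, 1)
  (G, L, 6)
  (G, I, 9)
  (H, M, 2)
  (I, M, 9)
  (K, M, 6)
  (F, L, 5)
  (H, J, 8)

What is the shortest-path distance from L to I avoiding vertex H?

9

A few of the L→I routes:
L -> J -> K -> I: 3 + 3 + 3 = 9
L -> G -> K -> I: 6 + 2 + 3 = 11
L -> J -> G -> K -> I: 3 + 5 + 2 + 3 = 13
L -> J -> F -> G -> K -> I: 3 + 3 + 3 + 2 + 3 = 14
L -> F -> G -> K -> I: 5 + 3 + 2 + 3 = 13
The minimum is 9.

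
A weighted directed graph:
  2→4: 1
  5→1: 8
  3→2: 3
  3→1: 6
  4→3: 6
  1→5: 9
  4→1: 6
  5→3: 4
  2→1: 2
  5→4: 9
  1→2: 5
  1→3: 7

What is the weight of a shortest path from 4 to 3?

Candidate routes:
4 → 1 → 5 → 3: 6 + 9 + 4 = 19
4 → 3: 6
4 → 1 → 3: 6 + 7 = 13
Shortest: 6.

6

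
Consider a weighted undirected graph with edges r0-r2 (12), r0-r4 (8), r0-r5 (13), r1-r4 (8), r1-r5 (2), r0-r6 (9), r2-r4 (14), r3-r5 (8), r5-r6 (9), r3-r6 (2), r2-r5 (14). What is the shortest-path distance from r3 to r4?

Some routes from r3 to r4:
r3 - r5 - r0 - r4: 8 + 13 + 8 = 29
r3 - r6 - r5 - r1 - r4: 2 + 9 + 2 + 8 = 21
r3 - r5 - r1 - r4: 8 + 2 + 8 = 18
r3 - r6 - r0 - r4: 2 + 9 + 8 = 19
Best route has total 18.

18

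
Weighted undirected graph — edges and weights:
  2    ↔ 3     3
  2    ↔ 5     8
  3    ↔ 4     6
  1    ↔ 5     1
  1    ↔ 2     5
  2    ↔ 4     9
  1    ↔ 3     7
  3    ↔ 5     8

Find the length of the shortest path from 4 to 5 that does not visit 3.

Paths from 4 to 5 avoiding 3:
4 -> 2 -> 5: 9 + 8 = 17
4 -> 2 -> 1 -> 5: 9 + 5 + 1 = 15
Shortest: 15.

15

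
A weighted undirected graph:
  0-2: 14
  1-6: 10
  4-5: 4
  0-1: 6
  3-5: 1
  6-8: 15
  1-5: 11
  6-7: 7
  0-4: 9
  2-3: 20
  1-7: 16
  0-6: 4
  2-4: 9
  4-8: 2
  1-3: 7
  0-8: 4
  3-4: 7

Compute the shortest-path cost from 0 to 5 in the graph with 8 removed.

13

Comparing a few candidate routes:
0-1-3-5: 6 + 7 + 1 = 14
0-1-5: 6 + 11 = 17
0-4-3-5: 9 + 7 + 1 = 17
0-4-5: 9 + 4 = 13
0-6-1-3-5: 4 + 10 + 7 + 1 = 22
The minimum is 13.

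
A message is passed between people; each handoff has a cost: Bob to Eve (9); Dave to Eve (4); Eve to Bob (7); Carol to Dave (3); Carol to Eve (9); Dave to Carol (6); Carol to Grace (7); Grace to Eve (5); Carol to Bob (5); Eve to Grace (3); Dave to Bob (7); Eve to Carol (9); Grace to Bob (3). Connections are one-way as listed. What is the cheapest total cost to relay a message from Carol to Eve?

7

Some routes from Carol to Eve:
Carol → Eve: 9
Carol → Dave → Eve: 3 + 4 = 7
Carol → Grace → Eve: 7 + 5 = 12
The minimum is 7.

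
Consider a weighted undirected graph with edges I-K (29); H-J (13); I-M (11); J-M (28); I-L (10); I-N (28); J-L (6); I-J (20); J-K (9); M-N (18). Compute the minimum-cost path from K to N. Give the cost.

53

A few of the K→N routes:
K -> I -> N: 29 + 28 = 57
K -> J -> M -> N: 9 + 28 + 18 = 55
K -> J -> L -> I -> N: 9 + 6 + 10 + 28 = 53
K -> J -> L -> I -> M -> N: 9 + 6 + 10 + 11 + 18 = 54
Shortest: 53.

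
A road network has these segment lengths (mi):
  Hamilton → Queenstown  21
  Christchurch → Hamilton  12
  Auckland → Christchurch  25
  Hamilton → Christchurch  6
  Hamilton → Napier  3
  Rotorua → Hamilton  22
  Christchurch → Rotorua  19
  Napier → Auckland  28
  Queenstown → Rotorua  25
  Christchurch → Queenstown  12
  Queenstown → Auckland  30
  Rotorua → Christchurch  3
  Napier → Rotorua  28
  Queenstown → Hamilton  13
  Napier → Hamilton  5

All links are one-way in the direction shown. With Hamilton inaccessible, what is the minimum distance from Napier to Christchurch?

31

Paths from Napier to Christchurch avoiding Hamilton:
Napier→Auckland→Christchurch: 28 + 25 = 53
Napier→Rotorua→Christchurch: 28 + 3 = 31
Shortest: 31 mi.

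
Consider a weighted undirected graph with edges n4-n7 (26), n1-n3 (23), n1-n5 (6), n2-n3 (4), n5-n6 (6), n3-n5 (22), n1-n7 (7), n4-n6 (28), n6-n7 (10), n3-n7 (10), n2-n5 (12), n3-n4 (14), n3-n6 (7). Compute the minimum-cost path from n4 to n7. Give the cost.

Some routes from n4 to n7:
n4 -> n3 -> n6 -> n5 -> n1 -> n7: 14 + 7 + 6 + 6 + 7 = 40
n4 -> n3 -> n6 -> n7: 14 + 7 + 10 = 31
n4 -> n3 -> n2 -> n5 -> n1 -> n7: 14 + 4 + 12 + 6 + 7 = 43
n4 -> n3 -> n7: 14 + 10 = 24
n4 -> n7: 26
n4 -> n6 -> n7: 28 + 10 = 38
Best route has total 24.

24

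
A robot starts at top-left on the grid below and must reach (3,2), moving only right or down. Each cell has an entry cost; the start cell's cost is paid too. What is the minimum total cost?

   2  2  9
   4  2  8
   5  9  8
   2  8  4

25

Best path: [0,0]→[1,0]→[2,0]→[3,0]→[3,1]→[3,2]
Cost: 2 + 4 + 5 + 2 + 8 + 4 = 25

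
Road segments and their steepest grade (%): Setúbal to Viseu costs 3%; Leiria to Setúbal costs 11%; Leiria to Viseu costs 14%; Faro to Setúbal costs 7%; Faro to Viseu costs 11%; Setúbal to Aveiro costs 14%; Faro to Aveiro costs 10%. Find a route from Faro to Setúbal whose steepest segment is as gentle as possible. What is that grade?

Checking several routes:
Faro - Viseu - Setúbal: max(11, 3) = 11
Faro - Setúbal: max(7) = 7
Faro - Aveiro - Setúbal: max(10, 14) = 14
The minimum achievable maximum is 7%.

7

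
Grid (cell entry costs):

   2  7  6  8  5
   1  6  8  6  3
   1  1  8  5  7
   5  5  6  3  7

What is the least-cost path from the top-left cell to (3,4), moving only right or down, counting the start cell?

Cheapest: r0c0 r1c0 r2c0 r2c1 r3c1 r3c2 r3c3 r3c4
  2 + 1 + 1 + 1 + 5 + 6 + 3 + 7 = 26
(Top row then right column would cost 45.)

26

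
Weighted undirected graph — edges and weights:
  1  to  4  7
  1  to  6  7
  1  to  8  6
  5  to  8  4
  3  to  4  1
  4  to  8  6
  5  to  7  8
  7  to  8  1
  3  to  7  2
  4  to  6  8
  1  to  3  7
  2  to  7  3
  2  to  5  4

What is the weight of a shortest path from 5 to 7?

5

Some routes from 5 to 7:
5→7: 8
5→8→7: 4 + 1 = 5
5→2→7: 4 + 3 = 7
The minimum is 5.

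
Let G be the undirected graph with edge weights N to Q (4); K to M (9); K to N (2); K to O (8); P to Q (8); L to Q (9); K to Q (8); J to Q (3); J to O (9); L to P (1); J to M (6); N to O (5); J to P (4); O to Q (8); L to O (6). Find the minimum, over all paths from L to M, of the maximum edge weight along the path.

A few of the L→M routes:
L → O → K → N → Q → P → J → M: max(6, 8, 2, 4, 8, 4, 6) = 8
L → O → K → N → Q → J → M: max(6, 8, 2, 4, 3, 6) = 8
L → P → J → M: max(1, 4, 6) = 6
L → O → K → Q → P → J → M: max(6, 8, 8, 8, 4, 6) = 8
L → O → N → Q → J → M: max(6, 5, 4, 3, 6) = 6
The minimum achievable maximum is 6.

6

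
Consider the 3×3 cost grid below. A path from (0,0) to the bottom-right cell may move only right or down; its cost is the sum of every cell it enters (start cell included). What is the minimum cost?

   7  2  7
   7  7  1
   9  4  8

25

Cheapest: [0,0] [0,1] [0,2] [1,2] [2,2]
  7 + 2 + 7 + 1 + 8 = 25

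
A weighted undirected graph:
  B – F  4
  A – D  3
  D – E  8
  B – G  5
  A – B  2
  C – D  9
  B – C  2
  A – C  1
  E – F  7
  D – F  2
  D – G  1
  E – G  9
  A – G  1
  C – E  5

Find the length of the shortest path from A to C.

1

Some routes from A to C:
A → B → C: 2 + 2 = 4
A → G → B → C: 1 + 5 + 2 = 8
A → C: 1
The minimum is 1.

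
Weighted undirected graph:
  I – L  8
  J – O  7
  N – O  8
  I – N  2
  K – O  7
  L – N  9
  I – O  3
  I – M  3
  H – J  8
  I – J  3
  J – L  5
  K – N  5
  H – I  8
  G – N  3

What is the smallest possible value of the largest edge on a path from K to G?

5

Checking several routes:
K - N - G: max(5, 3) = 5
K - O - N - G: max(7, 8, 3) = 8
K - O - I - N - G: max(7, 3, 2, 3) = 7
K - O - J - H - I - N - G: max(7, 7, 8, 8, 2, 3) = 8
K - O - J - L - I - N - G: max(7, 7, 5, 8, 2, 3) = 8
K - O - J - I - N - G: max(7, 7, 3, 2, 3) = 7
Smallest bottleneck: 5.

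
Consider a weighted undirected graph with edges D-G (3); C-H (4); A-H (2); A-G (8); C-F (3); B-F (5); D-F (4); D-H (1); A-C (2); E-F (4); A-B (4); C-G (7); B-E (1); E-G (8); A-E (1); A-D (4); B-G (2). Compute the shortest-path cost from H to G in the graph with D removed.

Some routes from H to G avoiding D:
H - C - A - E - B - G: 4 + 2 + 1 + 1 + 2 = 10
H - A - E - B - G: 2 + 1 + 1 + 2 = 6
H - A - B - G: 2 + 4 + 2 = 8
The minimum is 6.

6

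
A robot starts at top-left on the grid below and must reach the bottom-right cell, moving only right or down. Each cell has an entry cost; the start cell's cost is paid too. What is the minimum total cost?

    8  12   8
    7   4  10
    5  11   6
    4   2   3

29

Best path: [0,0]→[1,0]→[2,0]→[3,0]→[3,1]→[3,2]
Cost: 8 + 7 + 5 + 4 + 2 + 3 = 29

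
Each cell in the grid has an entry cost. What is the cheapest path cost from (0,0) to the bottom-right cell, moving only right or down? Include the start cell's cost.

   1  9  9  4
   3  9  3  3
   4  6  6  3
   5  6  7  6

One optimal route is [0,0] → [1,0] → [1,1] → [1,2] → [1,3] → [2,3] → [3,3].
Its cost is 1 + 3 + 9 + 3 + 3 + 3 + 6 = 28.
For comparison, the top-then-right route costs 35.

28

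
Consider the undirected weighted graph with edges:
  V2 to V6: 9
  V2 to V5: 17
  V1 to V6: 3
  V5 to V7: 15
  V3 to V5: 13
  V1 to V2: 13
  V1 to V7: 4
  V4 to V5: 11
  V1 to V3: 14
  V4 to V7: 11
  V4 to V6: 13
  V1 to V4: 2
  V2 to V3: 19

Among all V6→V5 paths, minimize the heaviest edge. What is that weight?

Comparing a few candidate routes:
V6 → V1 → V7 → V4 → V5: max(3, 4, 11, 11) = 11
V6 → V1 → V4 → V5: max(3, 2, 11) = 11
V6 → V2 → V1 → V7 → V4 → V5: max(9, 13, 4, 11, 11) = 13
Smallest bottleneck: 11.

11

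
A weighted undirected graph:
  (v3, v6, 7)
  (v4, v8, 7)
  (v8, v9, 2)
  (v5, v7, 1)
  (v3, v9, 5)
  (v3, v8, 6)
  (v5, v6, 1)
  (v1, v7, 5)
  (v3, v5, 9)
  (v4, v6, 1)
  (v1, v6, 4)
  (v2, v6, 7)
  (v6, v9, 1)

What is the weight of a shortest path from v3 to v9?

5

Some routes from v3 to v9:
v3→v9: 5
v3→v6→v9: 7 + 1 = 8
v3→v8→v9: 6 + 2 = 8
The minimum is 5.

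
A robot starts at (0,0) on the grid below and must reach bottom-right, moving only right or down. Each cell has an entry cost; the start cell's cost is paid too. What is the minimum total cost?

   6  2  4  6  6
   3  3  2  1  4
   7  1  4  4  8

26

Best path: [0,0] -> [0,1] -> [1,1] -> [1,2] -> [1,3] -> [1,4] -> [2,4]
Cost: 6 + 2 + 3 + 2 + 1 + 4 + 8 = 26
For comparison, the top-then-right route costs 36.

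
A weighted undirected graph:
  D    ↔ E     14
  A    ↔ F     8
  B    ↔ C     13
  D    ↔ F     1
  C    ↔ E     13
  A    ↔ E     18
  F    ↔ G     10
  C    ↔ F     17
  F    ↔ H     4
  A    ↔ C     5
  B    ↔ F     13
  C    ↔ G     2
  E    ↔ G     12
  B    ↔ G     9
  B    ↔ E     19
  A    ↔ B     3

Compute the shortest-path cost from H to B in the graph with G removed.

Comparing a few candidate routes:
H -> F -> A -> C -> B: 4 + 8 + 5 + 13 = 30
H -> F -> C -> A -> B: 4 + 17 + 5 + 3 = 29
H -> F -> C -> B: 4 + 17 + 13 = 34
H -> F -> A -> B: 4 + 8 + 3 = 15
H -> F -> B: 4 + 13 = 17
Shortest: 15.

15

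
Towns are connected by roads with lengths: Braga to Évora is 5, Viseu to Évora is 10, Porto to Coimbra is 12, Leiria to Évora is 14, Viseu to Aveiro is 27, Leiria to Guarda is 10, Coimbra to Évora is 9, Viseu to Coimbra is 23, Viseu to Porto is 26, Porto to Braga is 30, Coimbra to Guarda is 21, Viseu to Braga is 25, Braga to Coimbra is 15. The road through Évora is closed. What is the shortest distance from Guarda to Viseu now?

44

A few of the Guarda→Viseu routes:
Guarda - Coimbra - Porto - Viseu: 21 + 12 + 26 = 59
Guarda - Coimbra - Viseu: 21 + 23 = 44
Guarda - Coimbra - Braga - Viseu: 21 + 15 + 25 = 61
Guarda - Coimbra - Porto - Braga - Viseu: 21 + 12 + 30 + 25 = 88
Shortest: 44.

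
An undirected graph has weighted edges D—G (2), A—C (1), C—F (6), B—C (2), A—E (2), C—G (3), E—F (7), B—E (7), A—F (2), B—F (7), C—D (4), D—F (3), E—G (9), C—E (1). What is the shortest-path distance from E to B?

3

Comparing a few candidate routes:
E → C → B: 1 + 2 = 3
E → B: 7
E → A → F → B: 2 + 2 + 7 = 11
E → A → C → B: 2 + 1 + 2 = 5
Best route has total 3.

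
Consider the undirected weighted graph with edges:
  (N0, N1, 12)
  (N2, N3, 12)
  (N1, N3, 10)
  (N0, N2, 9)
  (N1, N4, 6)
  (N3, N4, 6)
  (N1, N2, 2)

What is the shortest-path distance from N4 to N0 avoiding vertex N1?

Routes from N4 to N0 avoiding N1:
N4 -> N3 -> N2 -> N0: 6 + 12 + 9 = 27
The minimum is 27.

27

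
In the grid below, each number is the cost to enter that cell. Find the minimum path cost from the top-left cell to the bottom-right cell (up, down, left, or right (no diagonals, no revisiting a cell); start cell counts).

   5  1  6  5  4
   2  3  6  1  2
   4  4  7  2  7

One optimal route is (0,0) → (0,1) → (1,1) → (1,2) → (1,3) → (1,4) → (2,4).
Its cost is 5 + 1 + 3 + 6 + 1 + 2 + 7 = 25.

25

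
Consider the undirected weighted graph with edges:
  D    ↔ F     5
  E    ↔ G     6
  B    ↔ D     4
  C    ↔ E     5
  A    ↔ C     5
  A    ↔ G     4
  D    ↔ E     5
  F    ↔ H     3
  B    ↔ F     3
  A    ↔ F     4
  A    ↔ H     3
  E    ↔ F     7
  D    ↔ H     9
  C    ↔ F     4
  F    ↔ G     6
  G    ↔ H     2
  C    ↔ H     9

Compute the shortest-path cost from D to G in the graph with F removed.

11

Comparing a few candidate routes:
D-H-A-G: 9 + 3 + 4 = 16
D-E-G: 5 + 6 = 11
D-E-C-A-G: 5 + 5 + 5 + 4 = 19
D-H-G: 9 + 2 = 11
Shortest: 11.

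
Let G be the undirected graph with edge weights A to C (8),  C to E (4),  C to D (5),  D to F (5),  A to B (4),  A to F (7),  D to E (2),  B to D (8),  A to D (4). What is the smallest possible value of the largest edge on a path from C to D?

4

Routes from C to D:
C -> E -> D: max(4, 2) = 4
C -> A -> D: max(8, 4) = 8
C -> D: max(5) = 5
C -> A -> F -> D: max(8, 7, 5) = 8
C -> A -> B -> D: max(8, 4, 8) = 8
The minimum achievable maximum is 4.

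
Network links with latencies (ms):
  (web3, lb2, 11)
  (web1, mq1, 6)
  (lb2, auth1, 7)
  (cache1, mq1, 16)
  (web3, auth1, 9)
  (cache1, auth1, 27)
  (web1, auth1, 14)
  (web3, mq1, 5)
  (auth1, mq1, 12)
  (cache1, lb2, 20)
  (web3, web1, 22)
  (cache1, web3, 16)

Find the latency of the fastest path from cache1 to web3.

Checking several routes:
cache1-web3: 16
cache1-mq1-web3: 16 + 5 = 21
cache1-lb2-web3: 20 + 11 = 31
cache1-lb2-auth1-web3: 20 + 7 + 9 = 36
cache1-auth1-web3: 27 + 9 = 36
Shortest: 16 ms.

16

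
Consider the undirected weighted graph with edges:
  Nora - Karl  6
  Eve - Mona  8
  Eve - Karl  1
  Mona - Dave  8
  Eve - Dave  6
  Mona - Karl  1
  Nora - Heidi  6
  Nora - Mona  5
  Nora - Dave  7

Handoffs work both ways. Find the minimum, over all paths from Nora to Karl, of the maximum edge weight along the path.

A few of the Nora→Karl routes:
Nora → Dave → Eve → Karl: max(7, 6, 1) = 7
Nora → Mona → Karl: max(5, 1) = 5
Nora → Karl: max(6) = 6
Smallest bottleneck: 5.

5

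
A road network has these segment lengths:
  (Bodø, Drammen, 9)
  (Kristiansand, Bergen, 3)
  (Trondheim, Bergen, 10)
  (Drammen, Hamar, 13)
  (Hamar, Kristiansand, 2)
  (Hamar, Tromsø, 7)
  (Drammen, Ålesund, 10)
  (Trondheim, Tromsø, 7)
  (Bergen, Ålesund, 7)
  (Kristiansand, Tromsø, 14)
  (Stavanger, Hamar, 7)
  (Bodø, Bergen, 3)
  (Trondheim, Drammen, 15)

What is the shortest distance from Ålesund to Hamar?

12

Some routes from Ålesund to Hamar:
Ålesund-Bergen-Kristiansand-Hamar: 7 + 3 + 2 = 12
Ålesund-Drammen-Bodø-Bergen-Kristiansand-Hamar: 10 + 9 + 3 + 3 + 2 = 27
Ålesund-Drammen-Hamar: 10 + 13 = 23
Ålesund-Bergen-Kristiansand-Tromsø-Hamar: 7 + 3 + 14 + 7 = 31
Ålesund-Bergen-Trondheim-Tromsø-Hamar: 7 + 10 + 7 + 7 = 31
Shortest: 12.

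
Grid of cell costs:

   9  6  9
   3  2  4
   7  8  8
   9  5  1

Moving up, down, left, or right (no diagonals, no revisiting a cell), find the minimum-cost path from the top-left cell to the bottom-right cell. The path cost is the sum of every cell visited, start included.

27

Take r0c0 r1c0 r1c1 r1c2 r2c2 r3c2 for a total of 9 + 3 + 2 + 4 + 8 + 1 = 27.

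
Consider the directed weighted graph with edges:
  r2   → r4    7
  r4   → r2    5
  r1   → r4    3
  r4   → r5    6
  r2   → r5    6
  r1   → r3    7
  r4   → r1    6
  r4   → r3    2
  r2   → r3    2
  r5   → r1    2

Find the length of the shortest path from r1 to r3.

5

Candidate routes:
r1 - r4 - r2 - r3: 3 + 5 + 2 = 10
r1 - r3: 7
r1 - r4 - r3: 3 + 2 = 5
The minimum is 5.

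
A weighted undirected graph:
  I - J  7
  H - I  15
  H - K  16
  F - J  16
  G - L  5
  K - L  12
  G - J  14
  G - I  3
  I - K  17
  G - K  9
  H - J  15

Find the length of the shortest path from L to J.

15

Checking several routes:
L - K - G - J: 12 + 9 + 14 = 35
L - G - I - J: 5 + 3 + 7 = 15
L - K - G - I - J: 12 + 9 + 3 + 7 = 31
L - G - J: 5 + 14 = 19
Shortest: 15.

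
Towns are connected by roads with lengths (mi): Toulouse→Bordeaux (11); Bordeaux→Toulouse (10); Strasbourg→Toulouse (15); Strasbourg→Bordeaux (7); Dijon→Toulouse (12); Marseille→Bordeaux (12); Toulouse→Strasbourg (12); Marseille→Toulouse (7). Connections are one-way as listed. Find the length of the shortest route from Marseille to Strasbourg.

Candidate routes:
Marseille - Bordeaux - Toulouse - Strasbourg: 12 + 10 + 12 = 34
Marseille - Toulouse - Strasbourg: 7 + 12 = 19
Best route has total 19 mi.

19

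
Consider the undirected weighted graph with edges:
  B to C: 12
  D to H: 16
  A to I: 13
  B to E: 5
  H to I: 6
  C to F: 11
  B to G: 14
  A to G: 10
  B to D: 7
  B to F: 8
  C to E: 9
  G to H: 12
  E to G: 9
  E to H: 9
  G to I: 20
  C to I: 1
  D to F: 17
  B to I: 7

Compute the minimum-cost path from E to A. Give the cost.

19

A few of the E→A routes:
E→C→I→A: 9 + 1 + 13 = 23
E→G→A: 9 + 10 = 19
E→B→I→A: 5 + 7 + 13 = 25
Shortest: 19.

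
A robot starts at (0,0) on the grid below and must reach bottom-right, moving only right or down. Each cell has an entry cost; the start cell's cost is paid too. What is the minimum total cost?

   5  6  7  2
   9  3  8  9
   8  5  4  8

31

One optimal route is (0,0) → (0,1) → (1,1) → (2,1) → (2,2) → (2,3).
Its cost is 5 + 6 + 3 + 5 + 4 + 8 = 31.
For comparison, the top-then-right route costs 37.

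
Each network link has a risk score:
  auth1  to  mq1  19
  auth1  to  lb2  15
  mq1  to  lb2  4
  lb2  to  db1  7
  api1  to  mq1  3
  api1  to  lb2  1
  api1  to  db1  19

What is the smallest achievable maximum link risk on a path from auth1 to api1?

15

A few of the auth1→api1 routes:
auth1→mq1→api1: max(19, 3) = 19
auth1→mq1→lb2→api1: max(19, 4, 1) = 19
auth1→lb2→api1: max(15, 1) = 15
auth1→lb2→mq1→api1: max(15, 4, 3) = 15
Smallest bottleneck: 15.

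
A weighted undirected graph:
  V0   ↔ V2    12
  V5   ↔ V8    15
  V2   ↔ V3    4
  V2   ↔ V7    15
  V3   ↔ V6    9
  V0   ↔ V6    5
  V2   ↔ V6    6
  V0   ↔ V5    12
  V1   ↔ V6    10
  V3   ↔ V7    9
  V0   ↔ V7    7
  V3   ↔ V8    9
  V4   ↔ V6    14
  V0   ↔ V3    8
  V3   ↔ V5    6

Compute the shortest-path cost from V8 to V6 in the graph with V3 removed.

32

Paths from V8 to V6 avoiding V3:
V8 - V5 - V0 - V7 - V2 - V6: 15 + 12 + 7 + 15 + 6 = 55
V8 - V5 - V0 - V2 - V6: 15 + 12 + 12 + 6 = 45
V8 - V5 - V0 - V6: 15 + 12 + 5 = 32
Best route has total 32.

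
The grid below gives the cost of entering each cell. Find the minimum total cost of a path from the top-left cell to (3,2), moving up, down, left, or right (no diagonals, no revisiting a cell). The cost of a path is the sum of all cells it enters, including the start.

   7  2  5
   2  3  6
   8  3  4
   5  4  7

Cheapest: (0,0) -> (0,1) -> (1,1) -> (2,1) -> (2,2) -> (3,2)
  7 + 2 + 3 + 3 + 4 + 7 = 26

26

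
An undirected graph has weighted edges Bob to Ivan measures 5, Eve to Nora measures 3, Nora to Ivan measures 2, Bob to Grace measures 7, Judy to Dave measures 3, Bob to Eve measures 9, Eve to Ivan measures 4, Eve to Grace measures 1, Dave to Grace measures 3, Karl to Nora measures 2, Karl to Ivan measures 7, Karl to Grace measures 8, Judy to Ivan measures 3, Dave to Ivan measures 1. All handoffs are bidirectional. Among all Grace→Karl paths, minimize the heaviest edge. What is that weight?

3

A few of the Grace→Karl routes:
Grace→Eve→Nora→Karl: max(1, 3, 2) = 3
Grace→Dave→Ivan→Eve→Nora→Karl: max(3, 1, 4, 3, 2) = 4
Grace→Eve→Ivan→Nora→Karl: max(1, 4, 2, 2) = 4
Grace→Dave→Judy→Ivan→Nora→Karl: max(3, 3, 3, 2, 2) = 3
Grace→Dave→Ivan→Nora→Karl: max(3, 1, 2, 2) = 3
Grace→Dave→Judy→Ivan→Eve→Nora→Karl: max(3, 3, 3, 4, 3, 2) = 4
Best route has worst link 3.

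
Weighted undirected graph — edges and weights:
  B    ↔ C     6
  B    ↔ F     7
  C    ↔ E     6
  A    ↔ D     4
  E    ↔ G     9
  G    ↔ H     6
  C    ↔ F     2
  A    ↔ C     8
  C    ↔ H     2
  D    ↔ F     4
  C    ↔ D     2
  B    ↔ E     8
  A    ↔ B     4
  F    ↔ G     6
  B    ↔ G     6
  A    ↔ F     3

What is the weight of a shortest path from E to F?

Some routes from E to F:
E → G → F: 9 + 6 = 15
E → C → F: 6 + 2 = 8
E → B → A → F: 8 + 4 + 3 = 15
E → C → D → F: 6 + 2 + 4 = 12
Shortest: 8.

8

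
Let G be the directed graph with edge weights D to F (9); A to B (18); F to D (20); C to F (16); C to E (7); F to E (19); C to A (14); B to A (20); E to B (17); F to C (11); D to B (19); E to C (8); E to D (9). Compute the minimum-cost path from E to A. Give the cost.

Comparing a few candidate routes:
E → B → A: 17 + 20 = 37
E → C → A: 8 + 14 = 22
E → D → F → C → A: 9 + 9 + 11 + 14 = 43
Shortest: 22.

22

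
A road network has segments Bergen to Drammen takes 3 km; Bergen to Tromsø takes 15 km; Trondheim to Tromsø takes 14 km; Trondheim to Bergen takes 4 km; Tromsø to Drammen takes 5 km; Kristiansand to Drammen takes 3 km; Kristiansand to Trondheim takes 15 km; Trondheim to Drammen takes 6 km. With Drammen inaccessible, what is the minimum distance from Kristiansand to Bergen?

Paths from Kristiansand to Bergen avoiding Drammen:
Kristiansand→Trondheim→Tromsø→Bergen: 15 + 14 + 15 = 44
Kristiansand→Trondheim→Bergen: 15 + 4 = 19
The minimum is 19 km.

19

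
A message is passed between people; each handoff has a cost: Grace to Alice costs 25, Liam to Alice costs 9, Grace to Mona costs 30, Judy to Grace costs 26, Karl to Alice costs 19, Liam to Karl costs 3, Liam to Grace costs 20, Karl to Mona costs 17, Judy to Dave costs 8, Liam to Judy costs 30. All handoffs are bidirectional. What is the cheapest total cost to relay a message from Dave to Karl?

41

Comparing a few candidate routes:
Dave-Judy-Liam-Alice-Karl: 8 + 30 + 9 + 19 = 66
Dave-Judy-Grace-Liam-Karl: 8 + 26 + 20 + 3 = 57
Dave-Judy-Liam-Karl: 8 + 30 + 3 = 41
Shortest: 41.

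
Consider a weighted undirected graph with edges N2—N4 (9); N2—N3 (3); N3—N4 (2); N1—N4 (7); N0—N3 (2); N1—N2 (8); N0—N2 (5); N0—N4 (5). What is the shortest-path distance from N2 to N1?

Some routes from N2 to N1:
N2 - N3 - N4 - N1: 3 + 2 + 7 = 12
N2 - N0 - N4 - N1: 5 + 5 + 7 = 17
N2 - N4 - N1: 9 + 7 = 16
N2 - N1: 8
N2 - N0 - N3 - N4 - N1: 5 + 2 + 2 + 7 = 16
Best route has total 8.

8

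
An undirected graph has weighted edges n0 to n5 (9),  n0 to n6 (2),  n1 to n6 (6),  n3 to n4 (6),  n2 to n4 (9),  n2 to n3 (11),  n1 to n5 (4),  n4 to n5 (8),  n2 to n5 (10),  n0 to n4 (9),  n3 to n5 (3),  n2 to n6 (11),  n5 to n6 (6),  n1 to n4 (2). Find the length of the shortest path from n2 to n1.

11

Comparing a few candidate routes:
n2 -> n3 -> n5 -> n1: 11 + 3 + 4 = 18
n2 -> n5 -> n1: 10 + 4 = 14
n2 -> n4 -> n1: 9 + 2 = 11
n2 -> n6 -> n1: 11 + 6 = 17
Best route has total 11.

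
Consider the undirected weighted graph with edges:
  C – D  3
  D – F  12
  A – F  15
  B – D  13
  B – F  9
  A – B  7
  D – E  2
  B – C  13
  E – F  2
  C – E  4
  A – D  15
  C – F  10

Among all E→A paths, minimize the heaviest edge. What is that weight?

9

Comparing a few candidate routes:
E-D-F-B-A: max(2, 12, 9, 7) = 12
E-D-C-F-B-A: max(2, 3, 10, 9, 7) = 10
E-C-D-F-B-A: max(4, 3, 12, 9, 7) = 12
E-C-F-B-A: max(4, 10, 9, 7) = 10
E-F-B-A: max(2, 9, 7) = 9
The minimum achievable maximum is 9.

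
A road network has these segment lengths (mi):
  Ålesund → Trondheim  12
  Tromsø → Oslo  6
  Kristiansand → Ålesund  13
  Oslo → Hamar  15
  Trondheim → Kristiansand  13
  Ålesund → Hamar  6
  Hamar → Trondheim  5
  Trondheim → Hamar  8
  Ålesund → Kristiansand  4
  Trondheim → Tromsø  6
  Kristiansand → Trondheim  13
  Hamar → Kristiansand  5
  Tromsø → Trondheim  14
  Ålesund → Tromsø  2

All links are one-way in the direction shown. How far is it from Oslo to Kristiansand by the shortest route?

20

Routes from Oslo to Kristiansand:
Oslo - Hamar - Trondheim - Kristiansand: 15 + 5 + 13 = 33
Oslo - Hamar - Kristiansand: 15 + 5 = 20
Shortest: 20 mi.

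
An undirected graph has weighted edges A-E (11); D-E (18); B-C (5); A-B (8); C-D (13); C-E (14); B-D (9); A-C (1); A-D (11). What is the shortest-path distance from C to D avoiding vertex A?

13

Candidate routes:
C - E - D: 14 + 18 = 32
C - D: 13
C - B - D: 5 + 9 = 14
Shortest: 13.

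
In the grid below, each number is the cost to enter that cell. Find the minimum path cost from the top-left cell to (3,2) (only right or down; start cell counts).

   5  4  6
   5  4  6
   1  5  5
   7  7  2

Path r0c0→r1c0→r2c0→r2c1→r2c2→r3c2: 5 + 5 + 1 + 5 + 5 + 2 = 23.
For comparison, the top-then-right route costs 28.

23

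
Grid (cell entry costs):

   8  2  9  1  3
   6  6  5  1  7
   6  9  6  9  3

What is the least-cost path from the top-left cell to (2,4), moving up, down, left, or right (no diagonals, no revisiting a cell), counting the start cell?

31

Path r0c0 → r0c1 → r0c2 → r0c3 → r1c3 → r1c4 → r2c4: 8 + 2 + 9 + 1 + 1 + 7 + 3 = 31.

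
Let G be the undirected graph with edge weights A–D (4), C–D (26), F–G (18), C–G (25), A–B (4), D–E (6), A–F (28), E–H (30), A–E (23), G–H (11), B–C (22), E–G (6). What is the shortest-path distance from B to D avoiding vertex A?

Routes from B to D avoiding A:
B -> C -> G -> H -> E -> D: 22 + 25 + 11 + 30 + 6 = 94
B -> C -> D: 22 + 26 = 48
B -> C -> G -> E -> D: 22 + 25 + 6 + 6 = 59
Best route has total 48.

48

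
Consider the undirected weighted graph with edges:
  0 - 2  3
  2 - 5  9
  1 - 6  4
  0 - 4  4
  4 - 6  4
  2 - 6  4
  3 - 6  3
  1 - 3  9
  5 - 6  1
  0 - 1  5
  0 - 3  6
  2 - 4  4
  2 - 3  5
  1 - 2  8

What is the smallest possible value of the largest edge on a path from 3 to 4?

4

Comparing a few candidate routes:
3→2→0→1→6→4: max(5, 3, 5, 4, 4) = 5
3→6→2→0→4: max(3, 4, 3, 4) = 4
3→6→2→4: max(3, 4, 4) = 4
3→2→6→1→0→4: max(5, 4, 4, 5, 4) = 5
3→2→6→4: max(5, 4, 4) = 5
3→6→4: max(3, 4) = 4
Smallest bottleneck: 4.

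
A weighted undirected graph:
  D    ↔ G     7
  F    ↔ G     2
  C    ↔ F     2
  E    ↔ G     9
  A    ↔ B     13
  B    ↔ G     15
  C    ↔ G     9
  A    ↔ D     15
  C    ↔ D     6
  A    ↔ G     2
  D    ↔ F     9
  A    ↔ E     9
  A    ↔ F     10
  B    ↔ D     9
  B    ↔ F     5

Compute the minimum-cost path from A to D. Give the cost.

Comparing a few candidate routes:
A-G-D: 2 + 7 = 9
A-G-F-D: 2 + 2 + 9 = 13
A-G-F-C-D: 2 + 2 + 2 + 6 = 12
Shortest: 9.

9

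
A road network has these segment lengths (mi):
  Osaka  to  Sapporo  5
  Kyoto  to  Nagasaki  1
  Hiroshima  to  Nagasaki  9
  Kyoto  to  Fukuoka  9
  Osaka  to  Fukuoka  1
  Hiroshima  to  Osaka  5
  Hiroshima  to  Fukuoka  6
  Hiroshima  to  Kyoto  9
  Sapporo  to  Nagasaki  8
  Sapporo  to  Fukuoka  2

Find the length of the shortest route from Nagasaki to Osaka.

Comparing a few candidate routes:
Nagasaki - Kyoto - Fukuoka - Osaka: 1 + 9 + 1 = 11
Nagasaki - Hiroshima - Osaka: 9 + 5 = 14
Nagasaki - Sapporo - Osaka: 8 + 5 = 13
Nagasaki - Sapporo - Fukuoka - Osaka: 8 + 2 + 1 = 11
Best route has total 11 mi.

11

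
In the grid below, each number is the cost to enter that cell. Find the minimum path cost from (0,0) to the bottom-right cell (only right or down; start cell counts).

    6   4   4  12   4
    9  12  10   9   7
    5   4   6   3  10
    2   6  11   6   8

Take r0c0 → r0c1 → r0c2 → r1c2 → r2c2 → r2c3 → r3c3 → r3c4 for a total of 6 + 4 + 4 + 10 + 6 + 3 + 6 + 8 = 47.

47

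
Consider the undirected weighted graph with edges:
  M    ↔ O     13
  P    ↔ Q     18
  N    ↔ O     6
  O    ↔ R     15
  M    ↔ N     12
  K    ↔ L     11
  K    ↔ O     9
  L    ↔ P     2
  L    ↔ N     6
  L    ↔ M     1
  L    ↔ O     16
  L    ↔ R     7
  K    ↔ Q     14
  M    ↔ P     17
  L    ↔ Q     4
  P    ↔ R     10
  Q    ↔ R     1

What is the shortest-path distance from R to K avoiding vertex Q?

Checking several routes:
R→L→M→O→K: 7 + 1 + 13 + 9 = 30
R→L→N→O→K: 7 + 6 + 6 + 9 = 28
R→L→O→K: 7 + 16 + 9 = 32
R→O→K: 15 + 9 = 24
R→L→K: 7 + 11 = 18
R→P→L→K: 10 + 2 + 11 = 23
Best route has total 18.

18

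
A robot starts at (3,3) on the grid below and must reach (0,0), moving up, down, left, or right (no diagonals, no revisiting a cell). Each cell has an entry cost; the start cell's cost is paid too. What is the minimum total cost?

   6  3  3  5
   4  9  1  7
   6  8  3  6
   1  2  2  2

20

Best path: (3,3) (3,2) (2,2) (1,2) (0,2) (0,1) (0,0)
Cost: 2 + 2 + 3 + 1 + 3 + 3 + 6 = 20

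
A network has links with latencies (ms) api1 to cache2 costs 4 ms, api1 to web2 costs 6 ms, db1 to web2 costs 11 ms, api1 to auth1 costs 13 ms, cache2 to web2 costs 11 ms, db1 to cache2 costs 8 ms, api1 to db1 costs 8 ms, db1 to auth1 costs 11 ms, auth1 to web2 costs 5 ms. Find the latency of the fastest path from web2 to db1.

11

A few of the web2→db1 routes:
web2→db1: 11
web2→api1→db1: 6 + 8 = 14
web2→auth1→db1: 5 + 11 = 16
The minimum is 11 ms.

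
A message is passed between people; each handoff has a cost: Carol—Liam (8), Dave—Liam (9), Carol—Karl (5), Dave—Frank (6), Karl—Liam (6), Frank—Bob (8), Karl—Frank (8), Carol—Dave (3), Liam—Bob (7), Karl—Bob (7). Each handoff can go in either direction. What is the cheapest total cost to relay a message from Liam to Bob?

7

A few of the Liam→Bob routes:
Liam - Dave - Frank - Bob: 9 + 6 + 8 = 23
Liam - Karl - Bob: 6 + 7 = 13
Liam - Carol - Karl - Bob: 8 + 5 + 7 = 20
Liam - Dave - Carol - Karl - Bob: 9 + 3 + 5 + 7 = 24
Liam - Karl - Frank - Bob: 6 + 8 + 8 = 22
Liam - Bob: 7
The minimum is 7.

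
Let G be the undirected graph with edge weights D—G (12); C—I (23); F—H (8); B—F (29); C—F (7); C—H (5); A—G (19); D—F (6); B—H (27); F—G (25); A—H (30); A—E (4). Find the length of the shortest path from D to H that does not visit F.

61

Candidate routes:
D -> G -> A -> H: 12 + 19 + 30 = 61
Best route has total 61.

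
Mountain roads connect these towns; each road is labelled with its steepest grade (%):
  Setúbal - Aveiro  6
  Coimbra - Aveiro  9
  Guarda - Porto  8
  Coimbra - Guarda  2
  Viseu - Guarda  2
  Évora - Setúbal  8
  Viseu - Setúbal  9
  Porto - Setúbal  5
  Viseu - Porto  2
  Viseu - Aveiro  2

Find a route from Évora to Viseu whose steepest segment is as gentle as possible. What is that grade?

8

Some routes from Évora to Viseu:
Évora -> Setúbal -> Viseu: max(8, 9) = 9
Évora -> Setúbal -> Porto -> Viseu: max(8, 5, 2) = 8
Évora -> Setúbal -> Aveiro -> Viseu: max(8, 6, 2) = 8
Évora -> Setúbal -> Porto -> Guarda -> Coimbra -> Aveiro -> Viseu: max(8, 5, 8, 2, 9, 2) = 9
Évora -> Setúbal -> Aveiro -> Coimbra -> Guarda -> Viseu: max(8, 6, 9, 2, 2) = 9
Évora -> Setúbal -> Porto -> Guarda -> Viseu: max(8, 5, 8, 2) = 8
Smallest bottleneck: 8%.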